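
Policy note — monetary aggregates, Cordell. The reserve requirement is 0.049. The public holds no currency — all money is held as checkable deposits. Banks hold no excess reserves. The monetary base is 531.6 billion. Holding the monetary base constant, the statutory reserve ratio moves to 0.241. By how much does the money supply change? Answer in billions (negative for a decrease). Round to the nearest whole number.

Initially m₁ = 1 / (0.049) ≈ 20.4082, so M₁ = 20.4082 × 531.6 ≈ 10848.9991 billion.
After the change m₂ = 1 / (0.241) ≈ 4.1494, so M₂ = 4.1494 × 531.6 ≈ 2205.821 billion.
ΔM = M₂ − M₁ = 2205.821 − 10848.9991 = -8643.1781 billion.

-8643 billion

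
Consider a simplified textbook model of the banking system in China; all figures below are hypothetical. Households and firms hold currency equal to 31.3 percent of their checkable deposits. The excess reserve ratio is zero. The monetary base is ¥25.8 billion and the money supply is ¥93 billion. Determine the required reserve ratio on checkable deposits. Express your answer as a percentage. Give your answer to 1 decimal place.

5.1%

Using m = M/MB = 93/25.8 ≈ 3.604651. Since m = (1 + c)/(c + rr + e), the denominator satisfies c + rr + e = (1 + c)/m = (1 + 0.313) / 3.604651 ≈ 0.364252.
With c = 0.313 and e = 0, the required reserve ratio on checkable deposits is 0.364252 − 0.313 − 0 = 0.051252.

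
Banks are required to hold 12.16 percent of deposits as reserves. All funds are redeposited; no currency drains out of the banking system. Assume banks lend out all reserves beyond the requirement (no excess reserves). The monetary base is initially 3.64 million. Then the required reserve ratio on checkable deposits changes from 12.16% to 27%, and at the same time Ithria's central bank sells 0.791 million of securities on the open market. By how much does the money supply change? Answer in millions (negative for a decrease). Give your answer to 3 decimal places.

-19.382 million

Before: m₁ = 1 / (0.1216) ≈ 8.22368, MB₁ = 3.64, so M₁ = 8.22368 × 3.64 ≈ 29.9342 million.
After: m₂ = 1 / (0.27) ≈ 3.70370, MB₂ = 3.64 − 0.791 = 2.849, so M₂ = 3.70370 × 2.849 ≈ 10.5518 million.
ΔM = M₂ − M₁ = 10.5518 − 29.9342 = -19.3824 million.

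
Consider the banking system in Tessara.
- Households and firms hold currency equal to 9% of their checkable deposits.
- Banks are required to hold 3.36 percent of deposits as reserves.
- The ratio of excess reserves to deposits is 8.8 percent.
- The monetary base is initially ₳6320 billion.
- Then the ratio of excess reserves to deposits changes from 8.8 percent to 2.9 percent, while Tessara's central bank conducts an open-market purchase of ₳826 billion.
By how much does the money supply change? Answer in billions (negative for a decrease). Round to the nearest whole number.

₳18487 billion

Before: m₁ = (1 + 0.09) / (0.0336 + 0.088 + 0.09) ≈ 5.15123, MB₁ = 6320, so M₁ = 5.15123 × 6320 = 32555.7736 billion.
After: m₂ = (1 + 0.09) / (0.0336 + 0.029 + 0.09) ≈ 7.14286, MB₂ = 6320 + 826 = 7146, so M₂ = 7.14286 × 7146 ≈ 51042.8776 billion.
ΔM = M₂ − M₁ = 51042.8776 − 32555.7736 = 18487.104 billion.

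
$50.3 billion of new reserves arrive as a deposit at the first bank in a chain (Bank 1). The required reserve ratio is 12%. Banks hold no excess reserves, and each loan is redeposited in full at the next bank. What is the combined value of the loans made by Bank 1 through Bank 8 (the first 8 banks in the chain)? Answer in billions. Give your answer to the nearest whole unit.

$236 billion

Bank i lends (1 − rr)^i of the original deposit: Bank 1 lends 50.3·0.8800 = 44.2640, Bank 2 lends 50.3·0.8800² ≈ 38.9523, and so on.
Summing a geometric series: total = 50.3·[0.8800·(1 − 0.8800^8) / (1 − 0.8800)] ≈ 236.2095 billion.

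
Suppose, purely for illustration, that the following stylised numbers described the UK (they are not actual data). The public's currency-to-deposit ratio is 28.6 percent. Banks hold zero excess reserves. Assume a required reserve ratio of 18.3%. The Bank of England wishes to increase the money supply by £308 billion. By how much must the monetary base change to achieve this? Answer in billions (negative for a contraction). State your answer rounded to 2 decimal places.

£112.33 billion

The money multiplier is m = (1 + c) / (rr + c) = (1 + 0.286) / (0.183 + 0.286) ≈ 2.742004.
ΔMB = ΔM / m = (+308) / 2.742004 ≈ 112.3266 billion.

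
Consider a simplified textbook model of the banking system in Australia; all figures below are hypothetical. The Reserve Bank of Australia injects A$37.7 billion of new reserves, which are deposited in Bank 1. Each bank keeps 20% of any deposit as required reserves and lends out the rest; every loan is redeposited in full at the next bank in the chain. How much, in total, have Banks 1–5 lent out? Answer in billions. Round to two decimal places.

A$101.39 billion

Bank i lends (1 − rr)^i of the original deposit: Bank 1 lends 37.7·0.8000 = 30.1600, Bank 2 lends 37.7·0.8000² = 24.1280, and so on.
Summing a geometric series: total = 37.7·[0.8000·(1 − 0.8000^5) / (1 − 0.8000)] ≈ 101.3859 billion.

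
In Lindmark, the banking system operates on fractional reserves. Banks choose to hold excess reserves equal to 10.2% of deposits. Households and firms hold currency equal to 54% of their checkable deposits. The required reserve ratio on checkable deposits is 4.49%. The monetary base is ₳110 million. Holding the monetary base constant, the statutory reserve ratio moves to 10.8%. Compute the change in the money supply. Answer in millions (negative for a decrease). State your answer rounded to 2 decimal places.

Initially m₁ = (1 + 0.54) / (0.0449 + 0.102 + 0.54) ≈ 2.241957, so M₁ = 2.241957 × 110 ≈ 246.6153 million.
After the change m₂ = (1 + 0.54) / (0.108 + 0.102 + 0.54) ≈ 2.053333, so M₂ = 2.053333 × 110 ≈ 225.8666 million.
ΔM = M₂ − M₁ = 225.8666 − 246.6153 = -20.7487 million.

-20.75 million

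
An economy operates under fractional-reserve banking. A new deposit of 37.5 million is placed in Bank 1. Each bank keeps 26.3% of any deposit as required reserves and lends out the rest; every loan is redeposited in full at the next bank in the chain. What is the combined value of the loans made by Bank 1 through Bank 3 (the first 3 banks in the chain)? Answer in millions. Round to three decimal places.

Bank i lends (1 − rr)^i of the original deposit: Bank 1 lends 37.5·0.7370 = 27.6375, Bank 2 lends 37.5·0.7370² ≈ 20.3688, and so on.
Summing a geometric series: total = 37.5·[0.7370·(1 − 0.7370^3) / (1 − 0.7370)] ≈ 63.0182 million.

63.018 million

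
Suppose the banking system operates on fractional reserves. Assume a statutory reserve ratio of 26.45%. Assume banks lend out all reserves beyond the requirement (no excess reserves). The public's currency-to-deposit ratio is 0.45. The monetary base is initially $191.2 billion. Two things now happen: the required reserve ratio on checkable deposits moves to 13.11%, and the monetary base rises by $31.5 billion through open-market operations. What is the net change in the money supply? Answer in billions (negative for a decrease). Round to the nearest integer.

Before: m₁ = (1 + 0.45) / (0.2645 + 0.45) ≈ 2.0294, MB₁ = 191.2, so M₁ = 2.0294 × 191.2 ≈ 388.0213 billion.
After: m₂ = (1 + 0.45) / (0.1311 + 0.45) ≈ 2.4953, MB₂ = 191.2 + 31.5 = 222.7, so M₂ = 2.4953 × 222.7 ≈ 555.7033 billion.
ΔM = M₂ − M₁ = 555.7033 − 388.0213 = 167.682 billion.

$168 billion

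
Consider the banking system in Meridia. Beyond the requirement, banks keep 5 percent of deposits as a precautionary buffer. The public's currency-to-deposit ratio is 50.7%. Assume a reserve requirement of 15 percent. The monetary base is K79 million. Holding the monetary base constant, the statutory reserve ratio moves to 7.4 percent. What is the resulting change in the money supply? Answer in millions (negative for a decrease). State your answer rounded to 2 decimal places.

Initially m₁ = (1 + 0.507) / (0.15 + 0.05 + 0.507) ≈ 2.13154, so M₁ = 2.13154 × 79 ≈ 168.3917 million.
After the change m₂ = (1 + 0.507) / (0.074 + 0.05 + 0.507) ≈ 2.38827, so M₂ = 2.38827 × 79 ≈ 188.6733 million.
ΔM = M₂ − M₁ = 188.6733 − 168.3917 = 20.2816 million.

K20.28 million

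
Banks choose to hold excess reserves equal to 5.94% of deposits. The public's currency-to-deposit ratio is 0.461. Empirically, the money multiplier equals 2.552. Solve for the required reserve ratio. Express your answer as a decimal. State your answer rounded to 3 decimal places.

0.052

Using m = 2.552. Since m = (1 + c)/(c + rr + e), the denominator satisfies c + rr + e = (1 + c)/m = (1 + 0.461) / 2.552 ≈ 0.572492.
With c = 0.461 and e = 0.0594, the required reserve ratio is 0.572492 − 0.461 − 0.0594 = 0.052092.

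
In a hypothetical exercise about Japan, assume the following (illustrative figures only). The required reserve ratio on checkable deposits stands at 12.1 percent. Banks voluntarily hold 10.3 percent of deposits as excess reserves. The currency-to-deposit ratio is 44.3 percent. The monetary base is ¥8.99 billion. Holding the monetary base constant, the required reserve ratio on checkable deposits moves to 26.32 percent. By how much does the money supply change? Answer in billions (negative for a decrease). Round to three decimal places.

-3.418 billion

Initially m₁ = (1 + 0.443) / (0.121 + 0.103 + 0.443) ≈ 2.16342, so M₁ = 2.16342 × 8.99 ≈ 19.4491 billion.
After the change m₂ = (1 + 0.443) / (0.2632 + 0.103 + 0.443) ≈ 1.78324, so M₂ = 1.78324 × 8.99 ≈ 16.0313 billion.
ΔM = M₂ − M₁ = 16.0313 − 19.4491 = -3.4178 billion.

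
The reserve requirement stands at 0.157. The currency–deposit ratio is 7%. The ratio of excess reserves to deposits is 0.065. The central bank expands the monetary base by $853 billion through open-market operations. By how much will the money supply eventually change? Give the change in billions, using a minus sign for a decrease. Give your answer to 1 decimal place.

The money multiplier is m = (1 + c) / (rr + e + c) = (1 + 0.07) / (0.157 + 0.065 + 0.07) ≈ 3.66438.
The purchase adds 853 billion of base, so ΔM = m × ΔMB = 3.66438 × (+853) ≈ 3125.7161 billion.

$3125.7 billion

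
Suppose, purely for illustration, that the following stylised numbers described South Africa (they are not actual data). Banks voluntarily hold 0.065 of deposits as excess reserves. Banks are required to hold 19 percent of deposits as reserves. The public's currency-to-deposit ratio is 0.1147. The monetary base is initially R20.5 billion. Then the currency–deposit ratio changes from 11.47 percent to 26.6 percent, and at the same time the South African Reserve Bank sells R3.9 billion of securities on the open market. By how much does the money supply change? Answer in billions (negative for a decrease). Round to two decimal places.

-21.47 billion

Before: m₁ = (1 + 0.1147) / (0.19 + 0.065 + 0.1147) ≈ 3.01515, MB₁ = 20.5, so M₁ = 3.01515 × 20.5 ≈ 61.8106 billion.
After: m₂ = (1 + 0.266) / (0.19 + 0.065 + 0.266) ≈ 2.42994, MB₂ = 20.5 − 3.9 = 16.6, so M₂ = 2.42994 × 16.6 ≈ 40.337 billion.
ΔM = M₂ − M₁ = 40.337 − 61.8106 = -21.4736 billion.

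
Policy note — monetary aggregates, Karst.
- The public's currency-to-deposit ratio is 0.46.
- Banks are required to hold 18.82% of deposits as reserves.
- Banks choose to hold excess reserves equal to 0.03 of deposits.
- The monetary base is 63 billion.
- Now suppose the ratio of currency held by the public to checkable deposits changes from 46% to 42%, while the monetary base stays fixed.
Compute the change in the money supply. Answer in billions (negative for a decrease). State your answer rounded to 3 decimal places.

4.552 billion

Initially m₁ = (1 + 0.46) / (0.1882 + 0.03 + 0.46) ≈ 2.152757, so M₁ = 2.152757 × 63 ≈ 135.6237 billion.
After the change m₂ = (1 + 0.42) / (0.1882 + 0.03 + 0.42) ≈ 2.225008, so M₂ = 2.225008 × 63 ≈ 140.1755 billion.
ΔM = M₂ − M₁ = 140.1755 − 135.6237 = 4.5518 billion.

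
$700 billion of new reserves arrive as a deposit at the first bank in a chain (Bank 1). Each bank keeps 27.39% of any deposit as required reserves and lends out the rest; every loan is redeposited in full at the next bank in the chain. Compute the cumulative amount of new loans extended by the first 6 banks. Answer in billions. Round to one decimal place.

$1583.7 billion

Bank i lends (1 − rr)^i of the original deposit: Bank 1 lends 700·0.7261 = 508.2700, Bank 2 lends 700·0.7261² ≈ 369.0548, and so on.
Summing a geometric series: total = 700·[0.7261·(1 − 0.7261^6) / (1 − 0.7261)] ≈ 1583.7323 billion.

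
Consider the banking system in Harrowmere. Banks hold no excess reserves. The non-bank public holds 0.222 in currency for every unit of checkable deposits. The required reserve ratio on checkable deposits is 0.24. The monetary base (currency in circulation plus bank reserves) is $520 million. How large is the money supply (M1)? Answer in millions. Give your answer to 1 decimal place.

$1375.4 million

The money multiplier is m = (1 + c) / (rr + c) = (1 + 0.222) / (0.24 + 0.222) ≈ 2.64502.
So M = m × MB = 2.64502 × 520 = 1375.4104 million.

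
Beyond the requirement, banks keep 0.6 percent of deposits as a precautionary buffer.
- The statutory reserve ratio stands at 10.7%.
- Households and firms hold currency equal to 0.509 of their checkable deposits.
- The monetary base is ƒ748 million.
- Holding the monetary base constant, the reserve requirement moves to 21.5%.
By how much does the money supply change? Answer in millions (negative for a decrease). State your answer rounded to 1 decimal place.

-268.5 million

Initially m₁ = (1 + 0.509) / (0.107 + 0.006 + 0.509) ≈ 2.42605, so M₁ = 2.42605 × 748 = 1814.6854 million.
After the change m₂ = (1 + 0.509) / (0.215 + 0.006 + 0.509) ≈ 2.06712, so M₂ = 2.06712 × 748 ≈ 1546.2058 million.
ΔM = M₂ − M₁ = 1546.2058 − 1814.6854 = -268.4796 million.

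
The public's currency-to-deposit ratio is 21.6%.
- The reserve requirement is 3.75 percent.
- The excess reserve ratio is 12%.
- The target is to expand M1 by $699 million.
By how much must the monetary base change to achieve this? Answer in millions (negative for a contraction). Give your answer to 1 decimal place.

The money multiplier is m = (1 + c) / (rr + e + c) = (1 + 0.216) / (0.0375 + 0.12 + 0.216) ≈ 3.25569.
ΔMB = ΔM / m = (+699) / 3.25569 ≈ 214.701 million.

$214.7 million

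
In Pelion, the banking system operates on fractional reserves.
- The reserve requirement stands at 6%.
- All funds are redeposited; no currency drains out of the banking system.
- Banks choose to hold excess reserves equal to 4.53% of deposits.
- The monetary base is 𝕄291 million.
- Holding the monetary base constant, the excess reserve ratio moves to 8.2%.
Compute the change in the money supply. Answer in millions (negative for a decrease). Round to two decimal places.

-714.24 million

Initially m₁ = 1 / (0.06 + 0.0453) ≈ 9.496676, so M₁ = 9.496676 × 291 ≈ 2763.5327 million.
After the change m₂ = 1 / (0.06 + 0.082) ≈ 7.042254, so M₂ = 7.042254 × 291 ≈ 2049.2959 million.
ΔM = M₂ − M₁ = 2049.2959 − 2763.5327 = -714.2368 million.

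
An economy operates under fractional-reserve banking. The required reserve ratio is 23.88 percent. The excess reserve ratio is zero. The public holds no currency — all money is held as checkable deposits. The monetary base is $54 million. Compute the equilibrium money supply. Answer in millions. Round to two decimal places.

With no currency drain or excess reserves, the money multiplier is m = 1/rr = 1/0.2388 ≈ 4.18760.
Money supply M = m × MB = 4.18760 × 54 = 226.1304 million.

$226.13 million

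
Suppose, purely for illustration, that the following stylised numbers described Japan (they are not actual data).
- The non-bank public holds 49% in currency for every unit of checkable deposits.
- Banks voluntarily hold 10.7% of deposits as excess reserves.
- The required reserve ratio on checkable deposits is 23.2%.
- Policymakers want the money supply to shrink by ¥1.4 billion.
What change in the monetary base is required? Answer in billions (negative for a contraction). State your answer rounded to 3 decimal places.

-0.779 billion

The money multiplier is m = (1 + c) / (rr + e + c) = (1 + 0.49) / (0.232 + 0.107 + 0.49) ≈ 1.79735.
ΔMB = ΔM / m = (−1.4) / 1.79735 ≈ -0.7789 billion.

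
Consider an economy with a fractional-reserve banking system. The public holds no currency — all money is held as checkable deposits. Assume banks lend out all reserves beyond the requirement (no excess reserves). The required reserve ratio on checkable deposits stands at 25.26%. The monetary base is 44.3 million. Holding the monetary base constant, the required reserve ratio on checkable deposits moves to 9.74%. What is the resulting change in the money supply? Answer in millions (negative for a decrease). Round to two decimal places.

Initially m₁ = 1 / (0.2526) ≈ 3.95883, so M₁ = 3.95883 × 44.3 ≈ 175.3762 million.
After the change m₂ = 1 / (0.0974) ≈ 10.26694, so M₂ = 10.26694 × 44.3 ≈ 454.8254 million.
ΔM = M₂ − M₁ = 454.8254 − 175.3762 = 279.4492 million.

279.45 million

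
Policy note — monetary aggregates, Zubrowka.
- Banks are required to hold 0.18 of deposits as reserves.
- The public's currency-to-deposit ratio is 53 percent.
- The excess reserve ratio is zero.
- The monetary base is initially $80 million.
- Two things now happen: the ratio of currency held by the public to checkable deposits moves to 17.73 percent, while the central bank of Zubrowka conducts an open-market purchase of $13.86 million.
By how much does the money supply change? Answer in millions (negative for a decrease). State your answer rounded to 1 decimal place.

$136.9 million

Before: m₁ = (1 + 0.53) / (0.18 + 0.53) ≈ 2.1549, MB₁ = 80, so M₁ = 2.1549 × 80 = 172.392 million.
After: m₂ = (1 + 0.1773) / (0.18 + 0.1773) ≈ 3.2950, MB₂ = 80 + 13.86 = 93.86, so M₂ = 3.2950 × 93.86 = 309.2687 million.
ΔM = M₂ − M₁ = 309.2687 − 172.392 = 136.8767 million.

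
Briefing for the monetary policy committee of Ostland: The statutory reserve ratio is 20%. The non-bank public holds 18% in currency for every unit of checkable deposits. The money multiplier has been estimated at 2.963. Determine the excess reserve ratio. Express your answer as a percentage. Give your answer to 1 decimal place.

1.8%

Using m = 2.963. Since m = (1 + c)/(c + rr + e), the denominator satisfies c + rr + e = (1 + c)/m = (1 + 0.18) / 2.963 ≈ 0.398245.
With c = 0.18 and rr = 0.2, the excess reserve ratio is 0.398245 − 0.18 − 0.2 = 0.018245.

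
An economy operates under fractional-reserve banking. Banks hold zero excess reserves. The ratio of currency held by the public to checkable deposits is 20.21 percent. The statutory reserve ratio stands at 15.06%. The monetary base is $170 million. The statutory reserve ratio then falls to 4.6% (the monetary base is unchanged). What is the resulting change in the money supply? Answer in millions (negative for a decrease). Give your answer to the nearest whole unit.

Initially m₁ = (1 + 0.2021) / (0.1506 + 0.2021) ≈ 3.4083, so M₁ = 3.4083 × 170 = 579.411 million.
After the change m₂ = (1 + 0.2021) / (0.046 + 0.2021) ≈ 4.8452, so M₂ = 4.8452 × 170 = 823.684 million.
ΔM = M₂ − M₁ = 823.684 − 579.411 = 244.273 million.

$244 million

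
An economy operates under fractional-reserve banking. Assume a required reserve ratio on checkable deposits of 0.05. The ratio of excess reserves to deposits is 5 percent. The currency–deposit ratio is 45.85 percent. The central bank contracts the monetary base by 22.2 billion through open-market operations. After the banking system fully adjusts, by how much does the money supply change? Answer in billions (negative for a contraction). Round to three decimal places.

The money multiplier is m = (1 + c) / (rr + e + c) = (1 + 0.4585) / (0.05 + 0.05 + 0.4585) ≈ 2.611459.
The sale removes 22.2 billion of base, so ΔM = m × ΔMB = 2.611459 × (−22.2) ≈ -57.9744 billion.

-57.974 billion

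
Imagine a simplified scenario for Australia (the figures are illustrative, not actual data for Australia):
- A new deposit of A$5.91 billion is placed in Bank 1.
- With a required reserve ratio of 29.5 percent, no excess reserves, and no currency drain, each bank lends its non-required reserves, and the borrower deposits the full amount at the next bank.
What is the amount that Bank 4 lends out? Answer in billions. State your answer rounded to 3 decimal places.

Each bank lends a fraction (1 − rr) = 0.7050 of the deposit it receives, so Bank 4 receives 5.91·0.7050^3 and lends 5.91·0.7050^4 ≈ 1.4600 billion.

A$1.460 billion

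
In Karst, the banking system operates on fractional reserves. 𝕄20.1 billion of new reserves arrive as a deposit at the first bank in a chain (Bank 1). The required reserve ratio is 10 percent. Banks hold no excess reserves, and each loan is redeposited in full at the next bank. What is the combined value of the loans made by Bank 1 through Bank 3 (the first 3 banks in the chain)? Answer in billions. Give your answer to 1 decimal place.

Bank i lends (1 − rr)^i of the original deposit: Bank 1 lends 20.1·0.9000 = 18.0900, Bank 2 lends 20.1·0.9000² = 16.2810, and so on.
Summing a geometric series: total = 20.1·[0.9000·(1 − 0.9000^3) / (1 − 0.9000)] = 49.0239 billion.

𝕄49.0 billion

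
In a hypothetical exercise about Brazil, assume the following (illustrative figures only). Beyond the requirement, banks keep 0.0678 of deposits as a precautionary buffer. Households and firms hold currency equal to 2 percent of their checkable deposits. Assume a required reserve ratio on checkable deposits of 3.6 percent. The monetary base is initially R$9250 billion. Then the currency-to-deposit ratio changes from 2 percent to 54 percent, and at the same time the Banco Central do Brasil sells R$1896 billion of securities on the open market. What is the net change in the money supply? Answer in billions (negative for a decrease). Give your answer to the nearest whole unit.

-58621 billion

Before: m₁ = (1 + 0.02) / (0.036 + 0.0678 + 0.02) ≈ 8.23910, MB₁ = 9250, so M₁ = 8.23910 × 9250 = 76211.675 billion.
After: m₂ = (1 + 0.54) / (0.036 + 0.0678 + 0.54) ≈ 2.39205, MB₂ = 9250 − 1896 = 7354, so M₂ = 2.39205 × 7354 = 17591.1357 billion.
ΔM = M₂ − M₁ = 17591.1357 − 76211.675 = -58620.5393 billion.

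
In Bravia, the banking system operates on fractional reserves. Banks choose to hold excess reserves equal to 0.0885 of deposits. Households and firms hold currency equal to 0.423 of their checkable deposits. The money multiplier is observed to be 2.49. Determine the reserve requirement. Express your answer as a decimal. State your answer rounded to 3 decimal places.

Using m = 2.49. Since m = (1 + c)/(c + rr + e), the denominator satisfies c + rr + e = (1 + c)/m = (1 + 0.423) / 2.49 ≈ 0.571486.
With c = 0.423 and e = 0.0885, the reserve requirement is 0.571486 − 0.423 − 0.0885 = 0.059986.

0.060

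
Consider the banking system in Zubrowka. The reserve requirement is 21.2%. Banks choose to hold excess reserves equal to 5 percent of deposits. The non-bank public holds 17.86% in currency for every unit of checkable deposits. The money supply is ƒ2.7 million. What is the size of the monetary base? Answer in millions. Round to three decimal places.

The money multiplier is m = (1 + c) / (rr + e + c) = (1 + 0.1786) / (0.212 + 0.05 + 0.1786) ≈ 2.67499.
MB = M / m = 2.7 / 2.67499 ≈ 1.0093 million.

ƒ1.009 million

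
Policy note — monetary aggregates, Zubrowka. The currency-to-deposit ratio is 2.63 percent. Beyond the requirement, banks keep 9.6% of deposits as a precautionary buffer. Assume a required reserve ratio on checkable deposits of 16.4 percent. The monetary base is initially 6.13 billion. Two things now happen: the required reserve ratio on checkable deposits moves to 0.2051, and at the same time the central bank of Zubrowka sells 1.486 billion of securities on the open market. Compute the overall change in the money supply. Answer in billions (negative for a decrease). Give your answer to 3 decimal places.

-7.417 billion

Before: m₁ = (1 + 0.0263) / (0.164 + 0.096 + 0.0263) ≈ 3.58470, MB₁ = 6.13, so M₁ = 3.58470 × 6.13 ≈ 21.9742 billion.
After: m₂ = (1 + 0.0263) / (0.2051 + 0.096 + 0.0263) ≈ 3.13470, MB₂ = 6.13 − 1.486 = 4.644, so M₂ = 3.13470 × 4.644 ≈ 14.5575 billion.
ΔM = M₂ − M₁ = 14.5575 − 21.9742 = -7.4167 billion.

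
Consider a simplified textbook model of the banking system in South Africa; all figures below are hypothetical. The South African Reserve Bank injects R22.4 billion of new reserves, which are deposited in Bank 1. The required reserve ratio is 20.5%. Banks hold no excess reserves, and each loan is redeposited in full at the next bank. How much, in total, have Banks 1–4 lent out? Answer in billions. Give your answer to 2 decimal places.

Bank i lends (1 − rr)^i of the original deposit: Bank 1 lends 22.4·0.7950 = 17.8080, Bank 2 lends 22.4·0.7950² ≈ 14.1574, and so on.
Summing a geometric series: total = 22.4·[0.7950·(1 − 0.7950^4) / (1 − 0.7950)] ≈ 52.1683 billion.

R52.17 billion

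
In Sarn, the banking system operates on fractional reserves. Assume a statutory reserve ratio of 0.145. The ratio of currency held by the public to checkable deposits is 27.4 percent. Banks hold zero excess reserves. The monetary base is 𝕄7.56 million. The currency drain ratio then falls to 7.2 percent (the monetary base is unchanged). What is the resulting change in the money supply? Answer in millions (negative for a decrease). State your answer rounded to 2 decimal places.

Initially m₁ = (1 + 0.274) / (0.145 + 0.274) ≈ 3.0406, so M₁ = 3.0406 × 7.56 ≈ 22.9869 million.
After the change m₂ = (1 + 0.072) / (0.145 + 0.072) ≈ 4.9401, so M₂ = 4.9401 × 7.56 ≈ 37.3472 million.
ΔM = M₂ − M₁ = 37.3472 − 22.9869 = 14.3603 million.

𝕄14.36 million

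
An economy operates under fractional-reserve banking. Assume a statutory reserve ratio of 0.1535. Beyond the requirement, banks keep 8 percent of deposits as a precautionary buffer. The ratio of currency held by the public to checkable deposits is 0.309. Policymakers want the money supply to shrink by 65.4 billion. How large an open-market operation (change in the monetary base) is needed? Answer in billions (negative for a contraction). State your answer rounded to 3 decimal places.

The money multiplier is m = (1 + c) / (rr + e + c) = (1 + 0.309) / (0.1535 + 0.08 + 0.309) ≈ 2.412903.
ΔMB = ΔM / m = (−65.4) / 2.412903 ≈ -27.1043 billion.

-27.104 billion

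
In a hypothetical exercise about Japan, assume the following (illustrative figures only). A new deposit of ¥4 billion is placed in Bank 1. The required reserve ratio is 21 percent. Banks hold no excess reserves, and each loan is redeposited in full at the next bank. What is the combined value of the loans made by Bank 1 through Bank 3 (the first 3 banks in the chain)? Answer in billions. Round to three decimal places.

¥7.629 billion

Bank i lends (1 − rr)^i of the original deposit: Bank 1 lends 4·0.7900 = 3.1600, Bank 2 lends 4·0.7900² = 2.4964, and so on.
Summing a geometric series: total = 4·[0.7900·(1 − 0.7900^3) / (1 − 0.7900)] ≈ 7.6286 billion.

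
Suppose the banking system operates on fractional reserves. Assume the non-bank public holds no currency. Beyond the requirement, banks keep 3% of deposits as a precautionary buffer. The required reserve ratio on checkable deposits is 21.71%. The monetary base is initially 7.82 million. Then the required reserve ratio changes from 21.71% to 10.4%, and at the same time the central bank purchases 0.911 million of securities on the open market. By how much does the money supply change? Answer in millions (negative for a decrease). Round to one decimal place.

33.5 million

Before: m₁ = 1 / (0.2171 + 0.03) ≈ 4.0469, MB₁ = 7.82, so M₁ = 4.0469 × 7.82 ≈ 31.6468 million.
After: m₂ = 1 / (0.104 + 0.03) ≈ 7.4627, MB₂ = 7.82 + 0.911 = 8.731, so M₂ = 7.4627 × 8.731 ≈ 65.1568 million.
ΔM = M₂ − M₁ = 65.1568 − 31.6468 = 33.51 million.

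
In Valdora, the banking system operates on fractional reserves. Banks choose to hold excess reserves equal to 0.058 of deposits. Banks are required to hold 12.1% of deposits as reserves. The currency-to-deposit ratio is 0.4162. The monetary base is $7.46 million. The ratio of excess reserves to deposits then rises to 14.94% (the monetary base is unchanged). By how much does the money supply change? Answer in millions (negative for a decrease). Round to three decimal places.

-2.363 million

Initially m₁ = (1 + 0.4162) / (0.121 + 0.058 + 0.4162) ≈ 2.37937, so M₁ = 2.37937 × 7.46 ≈ 17.7501 million.
After the change m₂ = (1 + 0.4162) / (0.121 + 0.1494 + 0.4162) ≈ 2.06263, so M₂ = 2.06263 × 7.46 ≈ 15.3872 million.
ΔM = M₂ − M₁ = 15.3872 − 17.7501 = -2.3629 million.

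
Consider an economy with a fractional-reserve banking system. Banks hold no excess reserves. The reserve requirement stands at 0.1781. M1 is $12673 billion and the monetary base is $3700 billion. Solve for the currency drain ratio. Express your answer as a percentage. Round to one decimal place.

16.1%

Using m = M/MB = 12673/3700 ≈ 3.425135. From m = (1 + c)/(c + rr + e), rearranging gives 1 + c = m·(c + rr + e), so c·(1 − m) = m·(rr + e) − 1.
Hence c = [m·(rr + e) − 1]/(1 − m) = [3.425135 × (0.1781 + 0) − 1] / (1 − 3.425135) ≈ 0.160809.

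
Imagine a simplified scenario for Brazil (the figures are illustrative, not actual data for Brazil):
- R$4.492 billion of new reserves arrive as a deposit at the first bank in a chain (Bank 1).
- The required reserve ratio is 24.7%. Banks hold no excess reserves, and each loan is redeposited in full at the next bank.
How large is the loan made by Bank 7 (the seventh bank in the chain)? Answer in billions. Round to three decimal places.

R$0.617 billion

Each bank lends a fraction (1 − rr) = 0.7530 of the deposit it receives, so Bank 7 receives 4.492·0.7530^6 and lends 4.492·0.7530^7 ≈ 0.6166 billion.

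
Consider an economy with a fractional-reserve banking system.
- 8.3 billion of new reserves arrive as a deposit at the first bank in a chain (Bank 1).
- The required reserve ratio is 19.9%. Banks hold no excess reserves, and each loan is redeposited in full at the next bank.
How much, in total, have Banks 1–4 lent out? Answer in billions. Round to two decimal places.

Bank i lends (1 − rr)^i of the original deposit: Bank 1 lends 8.3·0.8010 = 6.6483, Bank 2 lends 8.3·0.8010² ≈ 5.3253, and so on.
Summing a geometric series: total = 8.3·[0.8010·(1 − 0.8010^4) / (1 − 0.8010)] ≈ 19.6559 billion.

19.66 billion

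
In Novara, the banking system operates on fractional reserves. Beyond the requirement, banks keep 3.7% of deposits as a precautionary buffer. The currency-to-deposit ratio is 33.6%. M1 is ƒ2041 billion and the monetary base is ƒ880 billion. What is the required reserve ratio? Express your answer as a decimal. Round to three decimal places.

Using m = M/MB = 2041/880 ≈ 2.319318. Since m = (1 + c)/(c + rr + e), the denominator satisfies c + rr + e = (1 + c)/m = (1 + 0.336) / 2.319318 ≈ 0.576031.
With c = 0.336 and e = 0.037, the required reserve ratio is 0.576031 − 0.336 − 0.037 = 0.203031.

0.203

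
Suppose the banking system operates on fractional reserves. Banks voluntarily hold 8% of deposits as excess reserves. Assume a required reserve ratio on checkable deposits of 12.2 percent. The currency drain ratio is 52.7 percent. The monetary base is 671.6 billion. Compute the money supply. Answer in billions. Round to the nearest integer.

The money multiplier is m = (1 + c) / (rr + e + c) = (1 + 0.527) / (0.122 + 0.08 + 0.527) ≈ 2.0947.
So M = m × MB = 2.0947 × 671.6 ≈ 1406.8005 billion.

1407 billion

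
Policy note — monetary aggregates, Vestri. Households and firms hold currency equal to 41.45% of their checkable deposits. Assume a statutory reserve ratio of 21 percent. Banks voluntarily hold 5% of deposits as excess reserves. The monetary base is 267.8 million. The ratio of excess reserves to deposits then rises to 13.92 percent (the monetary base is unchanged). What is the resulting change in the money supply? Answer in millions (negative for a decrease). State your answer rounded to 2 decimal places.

Initially m₁ = (1 + 0.4145) / (0.21 + 0.05 + 0.4145) ≈ 2.097109, so M₁ = 2.097109 × 267.8 ≈ 561.6058 million.
After the change m₂ = (1 + 0.4145) / (0.21 + 0.1392 + 0.4145) ≈ 1.852167, so M₂ = 1.852167 × 267.8 ≈ 496.0103 million.
ΔM = M₂ − M₁ = 496.0103 − 561.6058 = -65.5955 million.

-65.60 million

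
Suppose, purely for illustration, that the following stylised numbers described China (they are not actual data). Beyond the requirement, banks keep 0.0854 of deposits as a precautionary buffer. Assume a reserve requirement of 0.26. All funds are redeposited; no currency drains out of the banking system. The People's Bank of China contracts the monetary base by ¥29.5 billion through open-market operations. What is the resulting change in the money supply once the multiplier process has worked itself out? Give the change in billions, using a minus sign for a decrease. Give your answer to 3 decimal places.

The money multiplier is m = 1 / (rr + e) = 1 / (0.26 + 0.0854) ≈ 2.895194.
The sale removes 29.5 billion of base, so ΔM = m × ΔMB = 2.895194 × (−29.5) ≈ -85.4082 billion.

-85.408 billion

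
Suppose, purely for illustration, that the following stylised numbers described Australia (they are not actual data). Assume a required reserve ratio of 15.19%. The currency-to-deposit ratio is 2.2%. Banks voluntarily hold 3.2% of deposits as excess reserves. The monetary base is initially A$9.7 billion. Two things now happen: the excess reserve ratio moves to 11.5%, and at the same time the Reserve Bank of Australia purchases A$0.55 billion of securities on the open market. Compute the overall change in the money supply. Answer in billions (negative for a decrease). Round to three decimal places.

Before: m₁ = (1 + 0.022) / (0.1519 + 0.032 + 0.022) ≈ 4.963575, MB₁ = 9.7, so M₁ = 4.963575 × 9.7 ≈ 48.1467 billion.
After: m₂ = (1 + 0.022) / (0.1519 + 0.115 + 0.022) ≈ 3.537556, MB₂ = 9.7 + 0.55 = 10.25, so M₂ = 3.537556 × 10.25 ≈ 36.2599 billion.
ΔM = M₂ − M₁ = 36.2599 − 48.1467 = -11.8868 billion.

-11.887 billion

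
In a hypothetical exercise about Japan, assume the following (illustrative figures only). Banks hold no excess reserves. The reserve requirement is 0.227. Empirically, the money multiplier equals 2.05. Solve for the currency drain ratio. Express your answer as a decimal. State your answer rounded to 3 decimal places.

Using m = 2.05. From m = (1 + c)/(c + rr + e), rearranging gives 1 + c = m·(c + rr + e), so c·(1 − m) = m·(rr + e) − 1.
Hence c = [m·(rr + e) − 1]/(1 − m) = [2.05 × (0.227 + 0) − 1] / (1 − 2.05) ≈ 0.509190.

0.509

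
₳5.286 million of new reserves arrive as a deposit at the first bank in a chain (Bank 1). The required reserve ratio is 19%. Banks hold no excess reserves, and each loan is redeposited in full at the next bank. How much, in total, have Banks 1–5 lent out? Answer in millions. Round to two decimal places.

₳14.68 million

Bank i lends (1 − rr)^i of the original deposit: Bank 1 lends 5.286·0.8100 ≈ 4.2817, Bank 2 lends 5.286·0.8100² ≈ 3.4681, and so on.
Summing a geometric series: total = 5.286·[0.8100·(1 − 0.8100^5) / (1 − 0.8100)] ≈ 14.6776 million.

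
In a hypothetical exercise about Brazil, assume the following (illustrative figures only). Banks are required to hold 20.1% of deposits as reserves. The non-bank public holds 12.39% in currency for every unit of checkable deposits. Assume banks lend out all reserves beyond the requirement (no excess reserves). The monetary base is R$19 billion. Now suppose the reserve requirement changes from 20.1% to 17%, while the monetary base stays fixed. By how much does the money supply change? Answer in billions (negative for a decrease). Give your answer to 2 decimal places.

Initially m₁ = (1 + 0.1239) / (0.201 + 0.1239) ≈ 3.45922, so M₁ = 3.45922 × 19 ≈ 65.7252 billion.
After the change m₂ = (1 + 0.1239) / (0.17 + 0.1239) ≈ 3.82409, so M₂ = 3.82409 × 19 ≈ 72.6577 billion.
ΔM = M₂ − M₁ = 72.6577 − 65.7252 = 6.9325 billion.

R$6.93 billion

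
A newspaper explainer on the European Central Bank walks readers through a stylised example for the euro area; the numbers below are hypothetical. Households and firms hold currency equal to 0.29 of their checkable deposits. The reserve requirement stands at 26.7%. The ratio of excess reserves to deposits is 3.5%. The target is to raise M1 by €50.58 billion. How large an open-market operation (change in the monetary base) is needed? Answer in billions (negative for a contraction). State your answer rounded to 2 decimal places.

€23.21 billion

The money multiplier is m = (1 + c) / (rr + e + c) = (1 + 0.29) / (0.267 + 0.035 + 0.29) ≈ 2.17905.
ΔMB = ΔM / m = (+50.58) / 2.17905 ≈ 23.212 billion.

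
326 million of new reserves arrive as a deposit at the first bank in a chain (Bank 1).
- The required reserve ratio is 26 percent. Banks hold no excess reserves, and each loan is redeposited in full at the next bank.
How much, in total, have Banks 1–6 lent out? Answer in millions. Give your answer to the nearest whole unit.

775 million

Bank i lends (1 − rr)^i of the original deposit: Bank 1 lends 326·0.7400 = 241.2400, Bank 2 lends 326·0.7400² = 178.5176, and so on.
Summing a geometric series: total = 326·[0.7400·(1 − 0.7400^6) / (1 − 0.7400)] ≈ 775.4878 million.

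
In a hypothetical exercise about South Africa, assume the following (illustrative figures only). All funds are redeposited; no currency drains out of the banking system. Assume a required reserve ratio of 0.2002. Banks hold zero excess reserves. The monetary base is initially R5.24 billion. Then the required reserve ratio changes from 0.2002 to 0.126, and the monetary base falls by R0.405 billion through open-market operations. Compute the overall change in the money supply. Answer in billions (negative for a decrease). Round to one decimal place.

Before: m₁ = 1 / (0.2002) ≈ 4.9950, MB₁ = 5.24, so M₁ = 4.9950 × 5.24 = 26.1738 billion.
After: m₂ = 1 / (0.126) ≈ 7.9365, MB₂ = 5.24 − 0.405 = 4.835, so M₂ = 7.9365 × 4.835 ≈ 38.373 billion.
ΔM = M₂ − M₁ = 38.373 − 26.1738 = 12.1992 billion.

R12.2 billion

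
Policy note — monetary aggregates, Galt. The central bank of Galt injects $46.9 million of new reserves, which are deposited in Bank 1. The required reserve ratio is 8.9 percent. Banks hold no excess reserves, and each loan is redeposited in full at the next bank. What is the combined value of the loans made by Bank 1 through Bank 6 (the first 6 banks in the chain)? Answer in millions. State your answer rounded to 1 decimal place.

Bank i lends (1 − rr)^i of the original deposit: Bank 1 lends 46.9·0.9110 = 42.7259, Bank 2 lends 46.9·0.9110² ≈ 38.9233, and so on.
Summing a geometric series: total = 46.9·[0.9110·(1 − 0.9110^6) / (1 − 0.9110)] ≈ 205.6490 million.

$205.6 million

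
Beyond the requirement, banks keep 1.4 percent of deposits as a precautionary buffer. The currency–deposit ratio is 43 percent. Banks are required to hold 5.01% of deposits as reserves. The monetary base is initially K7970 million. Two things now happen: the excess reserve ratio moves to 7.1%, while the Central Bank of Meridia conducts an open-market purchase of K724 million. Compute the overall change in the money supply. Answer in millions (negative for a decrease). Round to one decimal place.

Before: m₁ = (1 + 0.43) / (0.0501 + 0.014 + 0.43) ≈ 2.894151, MB₁ = 7970, so M₁ = 2.894151 × 7970 ≈ 23066.3835 million.
After: m₂ = (1 + 0.43) / (0.0501 + 0.071 + 0.43) ≈ 2.594810, MB₂ = 7970 + 724 = 8694, so M₂ = 2.594810 × 8694 ≈ 22559.2781 million.
ΔM = M₂ − M₁ = 22559.2781 − 23066.3835 = -507.1054 million.

-507.1 million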